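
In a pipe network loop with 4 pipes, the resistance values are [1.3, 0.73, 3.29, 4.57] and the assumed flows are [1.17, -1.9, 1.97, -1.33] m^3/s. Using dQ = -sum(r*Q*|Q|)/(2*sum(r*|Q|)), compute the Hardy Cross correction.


Numerator terms (r*Q*|Q|): 1.3*1.17*|1.17| = 1.7796; 0.73*-1.9*|-1.9| = -2.6353; 3.29*1.97*|1.97| = 12.7682; 4.57*-1.33*|-1.33| = -8.0839.
Sum of numerator = 3.8286.
Denominator terms (r*|Q|): 1.3*|1.17| = 1.521; 0.73*|-1.9| = 1.387; 3.29*|1.97| = 6.4813; 4.57*|-1.33| = 6.0781.
2 * sum of denominator = 2 * 15.4674 = 30.9348.
dQ = -3.8286 / 30.9348 = -0.1238 m^3/s.

-0.1238


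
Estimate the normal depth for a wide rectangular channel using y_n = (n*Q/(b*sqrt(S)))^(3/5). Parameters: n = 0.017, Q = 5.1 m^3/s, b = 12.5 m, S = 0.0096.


We use the wide-channel approximation y_n = (n*Q/(b*sqrt(S)))^(3/5).
sqrt(S) = sqrt(0.0096) = 0.09798.
Numerator: n*Q = 0.017 * 5.1 = 0.0867.
Denominator: b*sqrt(S) = 12.5 * 0.09798 = 1.22475.
arg = 0.0708.
y_n = 0.0708^(3/5) = 0.2042 m.

0.2042


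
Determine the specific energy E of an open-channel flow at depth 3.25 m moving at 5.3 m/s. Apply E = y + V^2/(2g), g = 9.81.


Specific energy E = y + V^2/(2g).
Velocity head = V^2/(2g) = 5.3^2 / (2*9.81) = 28.09 / 19.62 = 1.4317 m.
E = 3.25 + 1.4317 = 4.6817 m.

4.6817


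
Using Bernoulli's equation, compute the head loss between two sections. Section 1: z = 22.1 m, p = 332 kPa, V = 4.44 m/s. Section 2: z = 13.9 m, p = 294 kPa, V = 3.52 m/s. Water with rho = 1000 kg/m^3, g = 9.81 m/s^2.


Total head at each section: H = z + p/(rho*g) + V^2/(2g).
H1 = 22.1 + 332*1000/(1000*9.81) + 4.44^2/(2*9.81)
   = 22.1 + 33.843 + 1.0048
   = 56.948 m.
H2 = 13.9 + 294*1000/(1000*9.81) + 3.52^2/(2*9.81)
   = 13.9 + 29.969 + 0.6315
   = 44.501 m.
h_L = H1 - H2 = 56.948 - 44.501 = 12.447 m.

12.447


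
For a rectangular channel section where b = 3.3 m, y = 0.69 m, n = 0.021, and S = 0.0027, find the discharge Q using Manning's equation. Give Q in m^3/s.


For a rectangular channel, the cross-sectional area A = b * y = 3.3 * 0.69 = 2.28 m^2.
The wetted perimeter P = b + 2y = 3.3 + 2*0.69 = 4.68 m.
Hydraulic radius R = A/P = 2.28/4.68 = 0.4865 m.
Velocity V = (1/n)*R^(2/3)*S^(1/2) = (1/0.021)*0.4865^(2/3)*0.0027^(1/2) = 1.5306 m/s.
Discharge Q = A * V = 2.28 * 1.5306 = 3.485 m^3/s.

3.485


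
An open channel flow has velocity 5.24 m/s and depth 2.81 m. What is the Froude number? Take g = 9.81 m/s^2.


The Froude number is defined as Fr = V / sqrt(g*y).
g*y = 9.81 * 2.81 = 27.5661.
sqrt(g*y) = sqrt(27.5661) = 5.2503.
Fr = 5.24 / 5.2503 = 0.998.

0.998


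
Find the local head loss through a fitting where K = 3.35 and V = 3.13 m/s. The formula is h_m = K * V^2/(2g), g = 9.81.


Minor loss formula: h_m = K * V^2/(2g).
V^2 = 3.13^2 = 9.7969.
V^2/(2g) = 9.7969 / 19.62 = 0.4993 m.
h_m = 3.35 * 0.4993 = 1.6728 m.

1.6728


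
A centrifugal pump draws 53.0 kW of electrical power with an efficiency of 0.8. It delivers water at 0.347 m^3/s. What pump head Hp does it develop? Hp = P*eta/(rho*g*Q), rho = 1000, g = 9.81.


Pump head formula: Hp = P * eta / (rho * g * Q).
Numerator: P * eta = 53.0 * 1000 * 0.8 = 42400.0 W.
Denominator: rho * g * Q = 1000 * 9.81 * 0.347 = 3404.07.
Hp = 42400.0 / 3404.07 = 12.46 m.

12.46


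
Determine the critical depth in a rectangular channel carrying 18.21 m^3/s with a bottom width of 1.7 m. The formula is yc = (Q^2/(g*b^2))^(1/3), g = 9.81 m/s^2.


Using yc = (Q^2 / (g * b^2))^(1/3):
Q^2 = 18.21^2 = 331.6.
g * b^2 = 9.81 * 1.7^2 = 9.81 * 2.89 = 28.35.
Q^2 / (g*b^2) = 331.6 / 28.35 = 11.6966.
yc = 11.6966^(1/3) = 2.27 m.

2.27


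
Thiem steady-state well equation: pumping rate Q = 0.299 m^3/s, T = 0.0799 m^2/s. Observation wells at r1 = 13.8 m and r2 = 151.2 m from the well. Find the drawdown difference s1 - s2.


Thiem equation: s1 - s2 = Q/(2*pi*T) * ln(r2/r1).
ln(r2/r1) = ln(151.2/13.8) = 2.3939.
Q/(2*pi*T) = 0.299 / (2*pi*0.0799) = 0.299 / 0.502 = 0.5956.
s1 - s2 = 0.5956 * 2.3939 = 1.4258 m.

1.4258


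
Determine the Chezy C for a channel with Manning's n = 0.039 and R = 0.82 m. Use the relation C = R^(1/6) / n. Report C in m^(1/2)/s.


The Chezy coefficient relates to Manning's n through C = R^(1/6) / n.
R^(1/6) = 0.82^(1/6) = 0.967466.
C = 0.967466 / 0.039 = 24.81 m^(1/2)/s.

24.81


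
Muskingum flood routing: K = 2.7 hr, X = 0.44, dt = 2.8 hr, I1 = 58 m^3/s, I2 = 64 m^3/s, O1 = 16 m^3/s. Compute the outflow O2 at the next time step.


Muskingum coefficients:
denom = 2*K*(1-X) + dt = 2*2.7*(1-0.44) + 2.8 = 5.824.
C0 = (dt - 2*K*X)/denom = (2.8 - 2*2.7*0.44)/5.824 = 0.0728.
C1 = (dt + 2*K*X)/denom = (2.8 + 2*2.7*0.44)/5.824 = 0.8887.
C2 = (2*K*(1-X) - dt)/denom = 0.0385.
O2 = C0*I2 + C1*I1 + C2*O1
   = 0.0728*64 + 0.8887*58 + 0.0385*16
   = 56.82 m^3/s.

56.82


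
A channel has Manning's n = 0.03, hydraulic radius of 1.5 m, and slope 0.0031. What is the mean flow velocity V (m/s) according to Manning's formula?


Manning's equation gives V = (1/n) * R^(2/3) * S^(1/2).
First, compute R^(2/3) = 1.5^(2/3) = 1.3104.
Next, S^(1/2) = 0.0031^(1/2) = 0.055678.
Then 1/n = 1/0.03 = 33.33.
V = 33.33 * 1.3104 * 0.055678 = 2.4319 m/s.

2.4319


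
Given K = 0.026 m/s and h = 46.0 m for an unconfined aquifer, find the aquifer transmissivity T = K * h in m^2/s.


Transmissivity is defined as T = K * h.
T = 0.026 * 46.0
  = 1.196 m^2/s.

1.196


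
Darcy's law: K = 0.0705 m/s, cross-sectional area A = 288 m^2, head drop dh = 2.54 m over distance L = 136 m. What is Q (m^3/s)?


Darcy's law: Q = K * A * i, where i = dh/L.
Hydraulic gradient i = 2.54 / 136 = 0.018676.
Q = 0.0705 * 288 * 0.018676
  = 0.3792 m^3/s.

0.3792


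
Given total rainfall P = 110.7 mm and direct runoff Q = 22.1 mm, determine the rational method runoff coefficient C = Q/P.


The runoff coefficient C = runoff depth / rainfall depth.
C = 22.1 / 110.7
  = 0.1996.

0.1996


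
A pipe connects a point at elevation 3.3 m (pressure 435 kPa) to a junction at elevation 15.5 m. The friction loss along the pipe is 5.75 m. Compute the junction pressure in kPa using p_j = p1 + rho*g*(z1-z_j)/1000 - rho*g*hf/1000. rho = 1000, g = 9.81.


Junction pressure: p_j = p1 + rho*g*(z1 - z_j)/1000 - rho*g*hf/1000.
Elevation term = 1000*9.81*(3.3 - 15.5)/1000 = -119.682 kPa.
Friction term = 1000*9.81*5.75/1000 = 56.407 kPa.
p_j = 435 + -119.682 - 56.407 = 258.91 kPa.

258.91


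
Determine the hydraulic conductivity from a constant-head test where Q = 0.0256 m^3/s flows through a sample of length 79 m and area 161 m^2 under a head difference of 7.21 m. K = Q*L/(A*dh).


From K = Q*L / (A*dh):
Numerator: Q*L = 0.0256 * 79 = 2.0224.
Denominator: A*dh = 161 * 7.21 = 1160.81.
K = 2.0224 / 1160.81 = 0.001742 m/s.

0.001742


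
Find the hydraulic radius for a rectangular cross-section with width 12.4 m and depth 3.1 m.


For a rectangular section:
Flow area A = b * y = 12.4 * 3.1 = 38.44 m^2.
Wetted perimeter P = b + 2y = 12.4 + 2*3.1 = 18.6 m.
Hydraulic radius R = A/P = 38.44 / 18.6 = 2.0667 m.

2.0667


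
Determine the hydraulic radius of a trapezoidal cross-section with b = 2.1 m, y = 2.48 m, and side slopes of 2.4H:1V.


For a trapezoidal section with side slope z:
A = (b + z*y)*y = (2.1 + 2.4*2.48)*2.48 = 19.969 m^2.
P = b + 2*y*sqrt(1 + z^2) = 2.1 + 2*2.48*sqrt(1 + 2.4^2) = 14.996 m.
R = A/P = 19.969 / 14.996 = 1.3316 m.

1.3316


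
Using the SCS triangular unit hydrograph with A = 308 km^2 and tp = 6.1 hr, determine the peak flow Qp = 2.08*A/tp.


SCS formula: Qp = 2.08 * A / tp.
Qp = 2.08 * 308 / 6.1
   = 640.64 / 6.1
   = 105.02 m^3/s per cm.

105.02


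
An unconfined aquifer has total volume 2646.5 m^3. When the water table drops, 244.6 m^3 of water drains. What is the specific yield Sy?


Specific yield Sy = Volume drained / Total volume.
Sy = 244.6 / 2646.5
   = 0.0924.

0.0924


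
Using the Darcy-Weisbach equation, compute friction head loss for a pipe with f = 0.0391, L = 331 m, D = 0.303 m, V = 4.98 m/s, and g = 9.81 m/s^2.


Darcy-Weisbach equation: h_f = f * (L/D) * V^2/(2g).
f * L/D = 0.0391 * 331/0.303 = 42.7132.
V^2/(2g) = 4.98^2 / (2*9.81) = 24.8004 / 19.62 = 1.264 m.
h_f = 42.7132 * 1.264 = 53.991 m.

53.991


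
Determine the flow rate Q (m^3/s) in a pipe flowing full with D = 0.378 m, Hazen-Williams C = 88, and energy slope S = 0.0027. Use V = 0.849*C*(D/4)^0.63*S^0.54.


For a full circular pipe, R = D/4 = 0.378/4 = 0.0945 m.
V = 0.849 * 88 * 0.0945^0.63 * 0.0027^0.54
  = 0.849 * 88 * 0.226215 * 0.041014
  = 0.6932 m/s.
Pipe area A = pi*D^2/4 = pi*0.378^2/4 = 0.1122 m^2.
Q = A * V = 0.1122 * 0.6932 = 0.0778 m^3/s.

0.0778


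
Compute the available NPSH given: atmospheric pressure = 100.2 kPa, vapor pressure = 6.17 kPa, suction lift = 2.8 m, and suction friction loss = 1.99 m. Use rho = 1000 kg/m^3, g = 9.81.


NPSHa = p_atm/(rho*g) - z_s - hf_s - p_vap/(rho*g).
p_atm/(rho*g) = 100.2*1000 / (1000*9.81) = 10.214 m.
p_vap/(rho*g) = 6.17*1000 / (1000*9.81) = 0.629 m.
NPSHa = 10.214 - 2.8 - 1.99 - 0.629
      = 4.8 m.

4.8


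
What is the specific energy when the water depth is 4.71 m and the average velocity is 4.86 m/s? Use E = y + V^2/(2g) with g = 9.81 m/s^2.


Specific energy E = y + V^2/(2g).
Velocity head = V^2/(2g) = 4.86^2 / (2*9.81) = 23.6196 / 19.62 = 1.2039 m.
E = 4.71 + 1.2039 = 5.9139 m.

5.9139


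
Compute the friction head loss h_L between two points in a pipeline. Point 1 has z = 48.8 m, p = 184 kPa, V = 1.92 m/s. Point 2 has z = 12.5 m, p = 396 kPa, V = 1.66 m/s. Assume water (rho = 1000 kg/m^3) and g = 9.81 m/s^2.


Total head at each section: H = z + p/(rho*g) + V^2/(2g).
H1 = 48.8 + 184*1000/(1000*9.81) + 1.92^2/(2*9.81)
   = 48.8 + 18.756 + 0.1879
   = 67.744 m.
H2 = 12.5 + 396*1000/(1000*9.81) + 1.66^2/(2*9.81)
   = 12.5 + 40.367 + 0.1404
   = 53.007 m.
h_L = H1 - H2 = 67.744 - 53.007 = 14.737 m.

14.737


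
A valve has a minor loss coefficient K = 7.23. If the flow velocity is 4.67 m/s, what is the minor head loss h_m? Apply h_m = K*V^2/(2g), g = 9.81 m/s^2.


Minor loss formula: h_m = K * V^2/(2g).
V^2 = 4.67^2 = 21.8089.
V^2/(2g) = 21.8089 / 19.62 = 1.1116 m.
h_m = 7.23 * 1.1116 = 8.0366 m.

8.0366


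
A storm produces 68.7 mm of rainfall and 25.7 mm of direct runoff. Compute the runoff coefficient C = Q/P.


The runoff coefficient C = runoff depth / rainfall depth.
C = 25.7 / 68.7
  = 0.3741.

0.3741


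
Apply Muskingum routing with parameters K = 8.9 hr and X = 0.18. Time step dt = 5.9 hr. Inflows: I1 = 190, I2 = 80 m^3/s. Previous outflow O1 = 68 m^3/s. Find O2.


Muskingum coefficients:
denom = 2*K*(1-X) + dt = 2*8.9*(1-0.18) + 5.9 = 20.496.
C0 = (dt - 2*K*X)/denom = (5.9 - 2*8.9*0.18)/20.496 = 0.1315.
C1 = (dt + 2*K*X)/denom = (5.9 + 2*8.9*0.18)/20.496 = 0.4442.
C2 = (2*K*(1-X) - dt)/denom = 0.4243.
O2 = C0*I2 + C1*I1 + C2*O1
   = 0.1315*80 + 0.4442*190 + 0.4243*68
   = 123.77 m^3/s.

123.77


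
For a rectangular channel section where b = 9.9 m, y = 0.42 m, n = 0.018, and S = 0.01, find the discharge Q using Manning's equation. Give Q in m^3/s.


For a rectangular channel, the cross-sectional area A = b * y = 9.9 * 0.42 = 4.16 m^2.
The wetted perimeter P = b + 2y = 9.9 + 2*0.42 = 10.74 m.
Hydraulic radius R = A/P = 4.16/10.74 = 0.3872 m.
Velocity V = (1/n)*R^(2/3)*S^(1/2) = (1/0.018)*0.3872^(2/3)*0.01^(1/2) = 2.9511 m/s.
Discharge Q = A * V = 4.16 * 2.9511 = 12.271 m^3/s.

12.271


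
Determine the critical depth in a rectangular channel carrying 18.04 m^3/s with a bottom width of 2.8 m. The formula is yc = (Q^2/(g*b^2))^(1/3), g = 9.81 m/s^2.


Using yc = (Q^2 / (g * b^2))^(1/3):
Q^2 = 18.04^2 = 325.44.
g * b^2 = 9.81 * 2.8^2 = 9.81 * 7.84 = 76.91.
Q^2 / (g*b^2) = 325.44 / 76.91 = 4.2314.
yc = 4.2314^(1/3) = 1.6174 m.

1.6174


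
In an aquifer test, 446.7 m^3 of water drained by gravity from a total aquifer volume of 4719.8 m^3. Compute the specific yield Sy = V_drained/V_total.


Specific yield Sy = Volume drained / Total volume.
Sy = 446.7 / 4719.8
   = 0.0946.

0.0946


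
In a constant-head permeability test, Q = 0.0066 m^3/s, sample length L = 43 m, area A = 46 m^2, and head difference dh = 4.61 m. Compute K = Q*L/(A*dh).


From K = Q*L / (A*dh):
Numerator: Q*L = 0.0066 * 43 = 0.2838.
Denominator: A*dh = 46 * 4.61 = 212.06.
K = 0.2838 / 212.06 = 0.001338 m/s.

0.001338


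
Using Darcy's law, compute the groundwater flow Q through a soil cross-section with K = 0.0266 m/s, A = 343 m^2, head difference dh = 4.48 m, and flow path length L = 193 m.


Darcy's law: Q = K * A * i, where i = dh/L.
Hydraulic gradient i = 4.48 / 193 = 0.023212.
Q = 0.0266 * 343 * 0.023212
  = 0.2118 m^3/s.

0.2118


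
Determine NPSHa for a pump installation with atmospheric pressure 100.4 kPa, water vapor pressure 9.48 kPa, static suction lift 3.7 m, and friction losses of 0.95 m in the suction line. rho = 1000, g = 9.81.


NPSHa = p_atm/(rho*g) - z_s - hf_s - p_vap/(rho*g).
p_atm/(rho*g) = 100.4*1000 / (1000*9.81) = 10.234 m.
p_vap/(rho*g) = 9.48*1000 / (1000*9.81) = 0.966 m.
NPSHa = 10.234 - 3.7 - 0.95 - 0.966
      = 4.62 m.

4.62


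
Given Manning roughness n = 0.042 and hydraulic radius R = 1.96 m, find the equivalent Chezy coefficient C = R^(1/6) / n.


The Chezy coefficient relates to Manning's n through C = R^(1/6) / n.
R^(1/6) = 1.96^(1/6) = 1.118689.
C = 1.118689 / 0.042 = 26.64 m^(1/2)/s.

26.64


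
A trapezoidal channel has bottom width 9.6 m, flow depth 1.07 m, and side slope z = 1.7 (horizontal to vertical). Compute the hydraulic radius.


For a trapezoidal section with side slope z:
A = (b + z*y)*y = (9.6 + 1.7*1.07)*1.07 = 12.218 m^2.
P = b + 2*y*sqrt(1 + z^2) = 9.6 + 2*1.07*sqrt(1 + 1.7^2) = 13.821 m.
R = A/P = 12.218 / 13.821 = 0.8841 m.

0.8841


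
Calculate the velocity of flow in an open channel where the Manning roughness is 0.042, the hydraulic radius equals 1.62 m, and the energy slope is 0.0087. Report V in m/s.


Manning's equation gives V = (1/n) * R^(2/3) * S^(1/2).
First, compute R^(2/3) = 1.62^(2/3) = 1.3794.
Next, S^(1/2) = 0.0087^(1/2) = 0.093274.
Then 1/n = 1/0.042 = 23.81.
V = 23.81 * 1.3794 * 0.093274 = 3.0633 m/s.

3.0633


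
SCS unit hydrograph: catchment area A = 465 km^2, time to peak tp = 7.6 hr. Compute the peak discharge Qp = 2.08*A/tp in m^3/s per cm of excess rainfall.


SCS formula: Qp = 2.08 * A / tp.
Qp = 2.08 * 465 / 7.6
   = 967.2 / 7.6
   = 127.26 m^3/s per cm.

127.26


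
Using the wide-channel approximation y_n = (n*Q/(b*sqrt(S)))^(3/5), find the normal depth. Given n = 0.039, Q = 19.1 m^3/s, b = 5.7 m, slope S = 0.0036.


We use the wide-channel approximation y_n = (n*Q/(b*sqrt(S)))^(3/5).
sqrt(S) = sqrt(0.0036) = 0.06.
Numerator: n*Q = 0.039 * 19.1 = 0.7449.
Denominator: b*sqrt(S) = 5.7 * 0.06 = 0.342.
arg = 2.1781.
y_n = 2.1781^(3/5) = 1.5953 m.

1.5953


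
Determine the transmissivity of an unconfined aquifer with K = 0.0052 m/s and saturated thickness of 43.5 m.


Transmissivity is defined as T = K * h.
T = 0.0052 * 43.5
  = 0.2262 m^2/s.

0.2262


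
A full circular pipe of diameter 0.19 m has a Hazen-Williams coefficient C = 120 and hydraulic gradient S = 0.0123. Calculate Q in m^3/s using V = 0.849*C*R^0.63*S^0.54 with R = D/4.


For a full circular pipe, R = D/4 = 0.19/4 = 0.0475 m.
V = 0.849 * 120 * 0.0475^0.63 * 0.0123^0.54
  = 0.849 * 120 * 0.146662 * 0.093014
  = 1.3898 m/s.
Pipe area A = pi*D^2/4 = pi*0.19^2/4 = 0.0284 m^2.
Q = A * V = 0.0284 * 1.3898 = 0.0394 m^3/s.

0.0394


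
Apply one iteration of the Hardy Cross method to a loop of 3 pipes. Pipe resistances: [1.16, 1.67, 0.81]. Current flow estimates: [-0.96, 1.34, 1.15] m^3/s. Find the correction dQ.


Numerator terms (r*Q*|Q|): 1.16*-0.96*|-0.96| = -1.0691; 1.67*1.34*|1.34| = 2.9987; 0.81*1.15*|1.15| = 1.0712.
Sum of numerator = 3.0008.
Denominator terms (r*|Q|): 1.16*|-0.96| = 1.1136; 1.67*|1.34| = 2.2378; 0.81*|1.15| = 0.9315.
2 * sum of denominator = 2 * 4.2829 = 8.5658.
dQ = -3.0008 / 8.5658 = -0.3503 m^3/s.

-0.3503


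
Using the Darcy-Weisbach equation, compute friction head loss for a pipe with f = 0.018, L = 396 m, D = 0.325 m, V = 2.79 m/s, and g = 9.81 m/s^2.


Darcy-Weisbach equation: h_f = f * (L/D) * V^2/(2g).
f * L/D = 0.018 * 396/0.325 = 21.9323.
V^2/(2g) = 2.79^2 / (2*9.81) = 7.7841 / 19.62 = 0.3967 m.
h_f = 21.9323 * 0.3967 = 8.701 m.

8.701


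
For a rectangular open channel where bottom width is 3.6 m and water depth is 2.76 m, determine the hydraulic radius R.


For a rectangular section:
Flow area A = b * y = 3.6 * 2.76 = 9.94 m^2.
Wetted perimeter P = b + 2y = 3.6 + 2*2.76 = 9.12 m.
Hydraulic radius R = A/P = 9.94 / 9.12 = 1.0895 m.

1.0895


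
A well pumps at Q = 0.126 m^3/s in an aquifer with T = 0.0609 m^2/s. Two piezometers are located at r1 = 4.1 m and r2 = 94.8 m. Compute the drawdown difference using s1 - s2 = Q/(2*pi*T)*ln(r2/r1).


Thiem equation: s1 - s2 = Q/(2*pi*T) * ln(r2/r1).
ln(r2/r1) = ln(94.8/4.1) = 3.1408.
Q/(2*pi*T) = 0.126 / (2*pi*0.0609) = 0.126 / 0.3826 = 0.3293.
s1 - s2 = 0.3293 * 3.1408 = 1.0342 m.

1.0342


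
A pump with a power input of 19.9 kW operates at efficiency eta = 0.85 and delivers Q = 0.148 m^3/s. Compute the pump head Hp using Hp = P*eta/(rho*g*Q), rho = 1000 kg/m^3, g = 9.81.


Pump head formula: Hp = P * eta / (rho * g * Q).
Numerator: P * eta = 19.9 * 1000 * 0.85 = 16915.0 W.
Denominator: rho * g * Q = 1000 * 9.81 * 0.148 = 1451.88.
Hp = 16915.0 / 1451.88 = 11.65 m.

11.65


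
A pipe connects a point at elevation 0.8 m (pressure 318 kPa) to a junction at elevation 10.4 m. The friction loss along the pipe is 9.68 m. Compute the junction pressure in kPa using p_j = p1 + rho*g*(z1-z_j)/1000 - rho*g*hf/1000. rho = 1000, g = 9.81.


Junction pressure: p_j = p1 + rho*g*(z1 - z_j)/1000 - rho*g*hf/1000.
Elevation term = 1000*9.81*(0.8 - 10.4)/1000 = -94.176 kPa.
Friction term = 1000*9.81*9.68/1000 = 94.961 kPa.
p_j = 318 + -94.176 - 94.961 = 128.86 kPa.

128.86


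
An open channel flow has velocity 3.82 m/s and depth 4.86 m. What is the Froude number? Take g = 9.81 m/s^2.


The Froude number is defined as Fr = V / sqrt(g*y).
g*y = 9.81 * 4.86 = 47.6766.
sqrt(g*y) = sqrt(47.6766) = 6.9048.
Fr = 3.82 / 6.9048 = 0.5532.

0.5532


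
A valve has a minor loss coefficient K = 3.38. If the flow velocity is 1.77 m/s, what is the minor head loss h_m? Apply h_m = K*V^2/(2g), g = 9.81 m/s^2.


Minor loss formula: h_m = K * V^2/(2g).
V^2 = 1.77^2 = 3.1329.
V^2/(2g) = 3.1329 / 19.62 = 0.1597 m.
h_m = 3.38 * 0.1597 = 0.5397 m.

0.5397


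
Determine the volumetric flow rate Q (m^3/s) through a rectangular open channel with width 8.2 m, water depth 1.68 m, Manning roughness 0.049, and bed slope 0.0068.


For a rectangular channel, the cross-sectional area A = b * y = 8.2 * 1.68 = 13.78 m^2.
The wetted perimeter P = b + 2y = 8.2 + 2*1.68 = 11.56 m.
Hydraulic radius R = A/P = 13.78/11.56 = 1.1917 m.
Velocity V = (1/n)*R^(2/3)*S^(1/2) = (1/0.049)*1.1917^(2/3)*0.0068^(1/2) = 1.8916 m/s.
Discharge Q = A * V = 13.78 * 1.8916 = 26.059 m^3/s.

26.059


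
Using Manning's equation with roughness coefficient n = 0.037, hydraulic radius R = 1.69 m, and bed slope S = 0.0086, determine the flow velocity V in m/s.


Manning's equation gives V = (1/n) * R^(2/3) * S^(1/2).
First, compute R^(2/3) = 1.69^(2/3) = 1.4188.
Next, S^(1/2) = 0.0086^(1/2) = 0.092736.
Then 1/n = 1/0.037 = 27.03.
V = 27.03 * 1.4188 * 0.092736 = 3.5561 m/s.

3.5561


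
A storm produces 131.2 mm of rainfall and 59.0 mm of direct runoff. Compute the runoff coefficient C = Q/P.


The runoff coefficient C = runoff depth / rainfall depth.
C = 59.0 / 131.2
  = 0.4497.

0.4497


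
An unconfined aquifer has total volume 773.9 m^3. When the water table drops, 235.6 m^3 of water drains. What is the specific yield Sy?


Specific yield Sy = Volume drained / Total volume.
Sy = 235.6 / 773.9
   = 0.3044.

0.3044


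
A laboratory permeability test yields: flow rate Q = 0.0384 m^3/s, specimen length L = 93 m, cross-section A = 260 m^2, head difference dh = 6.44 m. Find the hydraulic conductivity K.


From K = Q*L / (A*dh):
Numerator: Q*L = 0.0384 * 93 = 3.5712.
Denominator: A*dh = 260 * 6.44 = 1674.4.
K = 3.5712 / 1674.4 = 0.002133 m/s.

0.002133


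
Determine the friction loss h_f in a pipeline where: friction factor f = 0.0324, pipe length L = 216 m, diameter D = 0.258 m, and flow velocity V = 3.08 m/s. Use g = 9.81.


Darcy-Weisbach equation: h_f = f * (L/D) * V^2/(2g).
f * L/D = 0.0324 * 216/0.258 = 27.1256.
V^2/(2g) = 3.08^2 / (2*9.81) = 9.4864 / 19.62 = 0.4835 m.
h_f = 27.1256 * 0.4835 = 13.115 m.

13.115


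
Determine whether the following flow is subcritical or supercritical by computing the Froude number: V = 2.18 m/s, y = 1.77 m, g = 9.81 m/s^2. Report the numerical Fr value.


The Froude number is defined as Fr = V / sqrt(g*y).
g*y = 9.81 * 1.77 = 17.3637.
sqrt(g*y) = sqrt(17.3637) = 4.167.
Fr = 2.18 / 4.167 = 0.5232.
Since Fr < 1, the flow is subcritical.

0.5232


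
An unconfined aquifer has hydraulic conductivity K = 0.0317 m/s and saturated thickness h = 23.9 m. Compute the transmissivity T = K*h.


Transmissivity is defined as T = K * h.
T = 0.0317 * 23.9
  = 0.7576 m^2/s.

0.7576


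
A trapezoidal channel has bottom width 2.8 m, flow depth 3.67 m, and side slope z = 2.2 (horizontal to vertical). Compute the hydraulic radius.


For a trapezoidal section with side slope z:
A = (b + z*y)*y = (2.8 + 2.2*3.67)*3.67 = 39.908 m^2.
P = b + 2*y*sqrt(1 + z^2) = 2.8 + 2*3.67*sqrt(1 + 2.2^2) = 20.538 m.
R = A/P = 39.908 / 20.538 = 1.9431 m.

1.9431


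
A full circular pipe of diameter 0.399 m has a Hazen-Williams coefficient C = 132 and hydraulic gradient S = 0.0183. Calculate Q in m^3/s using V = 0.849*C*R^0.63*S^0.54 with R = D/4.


For a full circular pipe, R = D/4 = 0.399/4 = 0.0998 m.
V = 0.849 * 132 * 0.0998^0.63 * 0.0183^0.54
  = 0.849 * 132 * 0.234053 * 0.115272
  = 3.0236 m/s.
Pipe area A = pi*D^2/4 = pi*0.399^2/4 = 0.125 m^2.
Q = A * V = 0.125 * 3.0236 = 0.3781 m^3/s.

0.3781


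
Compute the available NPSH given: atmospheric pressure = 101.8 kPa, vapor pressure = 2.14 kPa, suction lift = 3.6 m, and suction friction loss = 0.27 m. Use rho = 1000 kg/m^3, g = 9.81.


NPSHa = p_atm/(rho*g) - z_s - hf_s - p_vap/(rho*g).
p_atm/(rho*g) = 101.8*1000 / (1000*9.81) = 10.377 m.
p_vap/(rho*g) = 2.14*1000 / (1000*9.81) = 0.218 m.
NPSHa = 10.377 - 3.6 - 0.27 - 0.218
      = 6.29 m.

6.29


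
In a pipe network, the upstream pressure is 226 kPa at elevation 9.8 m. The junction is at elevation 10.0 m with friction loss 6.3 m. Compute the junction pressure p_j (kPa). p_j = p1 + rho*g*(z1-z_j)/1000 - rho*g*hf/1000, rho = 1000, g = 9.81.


Junction pressure: p_j = p1 + rho*g*(z1 - z_j)/1000 - rho*g*hf/1000.
Elevation term = 1000*9.81*(9.8 - 10.0)/1000 = -1.962 kPa.
Friction term = 1000*9.81*6.3/1000 = 61.803 kPa.
p_j = 226 + -1.962 - 61.803 = 162.24 kPa.

162.24


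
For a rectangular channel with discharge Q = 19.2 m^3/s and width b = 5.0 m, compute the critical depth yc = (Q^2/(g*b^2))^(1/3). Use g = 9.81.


Using yc = (Q^2 / (g * b^2))^(1/3):
Q^2 = 19.2^2 = 368.64.
g * b^2 = 9.81 * 5.0^2 = 9.81 * 25.0 = 245.25.
Q^2 / (g*b^2) = 368.64 / 245.25 = 1.5031.
yc = 1.5031^(1/3) = 1.1455 m.

1.1455


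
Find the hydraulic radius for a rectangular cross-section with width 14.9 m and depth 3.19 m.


For a rectangular section:
Flow area A = b * y = 14.9 * 3.19 = 47.53 m^2.
Wetted perimeter P = b + 2y = 14.9 + 2*3.19 = 21.28 m.
Hydraulic radius R = A/P = 47.53 / 21.28 = 2.2336 m.

2.2336


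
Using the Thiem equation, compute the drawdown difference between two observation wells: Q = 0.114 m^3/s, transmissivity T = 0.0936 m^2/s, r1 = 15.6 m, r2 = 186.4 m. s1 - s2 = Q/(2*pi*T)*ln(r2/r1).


Thiem equation: s1 - s2 = Q/(2*pi*T) * ln(r2/r1).
ln(r2/r1) = ln(186.4/15.6) = 2.4806.
Q/(2*pi*T) = 0.114 / (2*pi*0.0936) = 0.114 / 0.5881 = 0.1938.
s1 - s2 = 0.1938 * 2.4806 = 0.4809 m.

0.4809


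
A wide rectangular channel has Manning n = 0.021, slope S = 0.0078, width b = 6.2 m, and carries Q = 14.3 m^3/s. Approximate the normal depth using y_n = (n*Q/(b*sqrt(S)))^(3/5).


We use the wide-channel approximation y_n = (n*Q/(b*sqrt(S)))^(3/5).
sqrt(S) = sqrt(0.0078) = 0.088318.
Numerator: n*Q = 0.021 * 14.3 = 0.3003.
Denominator: b*sqrt(S) = 6.2 * 0.088318 = 0.547572.
arg = 0.5484.
y_n = 0.5484^(3/5) = 0.6974 m.

0.6974


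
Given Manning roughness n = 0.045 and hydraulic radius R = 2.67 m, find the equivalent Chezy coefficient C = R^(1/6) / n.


The Chezy coefficient relates to Manning's n through C = R^(1/6) / n.
R^(1/6) = 2.67^(1/6) = 1.177837.
C = 1.177837 / 0.045 = 26.17 m^(1/2)/s.

26.17


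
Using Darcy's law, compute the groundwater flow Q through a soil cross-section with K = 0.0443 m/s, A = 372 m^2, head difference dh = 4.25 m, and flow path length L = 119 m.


Darcy's law: Q = K * A * i, where i = dh/L.
Hydraulic gradient i = 4.25 / 119 = 0.035714.
Q = 0.0443 * 372 * 0.035714
  = 0.5886 m^3/s.

0.5886


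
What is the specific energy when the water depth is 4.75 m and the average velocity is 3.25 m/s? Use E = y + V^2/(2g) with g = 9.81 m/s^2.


Specific energy E = y + V^2/(2g).
Velocity head = V^2/(2g) = 3.25^2 / (2*9.81) = 10.5625 / 19.62 = 0.5384 m.
E = 4.75 + 0.5384 = 5.2884 m.

5.2884


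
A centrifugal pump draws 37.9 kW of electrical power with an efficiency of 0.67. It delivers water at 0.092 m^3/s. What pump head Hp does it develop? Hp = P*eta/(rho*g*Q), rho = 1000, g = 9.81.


Pump head formula: Hp = P * eta / (rho * g * Q).
Numerator: P * eta = 37.9 * 1000 * 0.67 = 25393.0 W.
Denominator: rho * g * Q = 1000 * 9.81 * 0.092 = 902.52.
Hp = 25393.0 / 902.52 = 28.14 m.

28.14


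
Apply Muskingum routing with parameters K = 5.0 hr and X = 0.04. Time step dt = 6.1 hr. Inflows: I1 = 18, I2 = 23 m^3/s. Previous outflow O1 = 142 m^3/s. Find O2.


Muskingum coefficients:
denom = 2*K*(1-X) + dt = 2*5.0*(1-0.04) + 6.1 = 15.7.
C0 = (dt - 2*K*X)/denom = (6.1 - 2*5.0*0.04)/15.7 = 0.3631.
C1 = (dt + 2*K*X)/denom = (6.1 + 2*5.0*0.04)/15.7 = 0.414.
C2 = (2*K*(1-X) - dt)/denom = 0.2229.
O2 = C0*I2 + C1*I1 + C2*O1
   = 0.3631*23 + 0.414*18 + 0.2229*142
   = 47.46 m^3/s.

47.46


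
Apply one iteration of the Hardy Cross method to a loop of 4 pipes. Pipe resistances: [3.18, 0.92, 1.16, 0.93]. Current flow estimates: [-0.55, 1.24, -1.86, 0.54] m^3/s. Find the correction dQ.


Numerator terms (r*Q*|Q|): 3.18*-0.55*|-0.55| = -0.962; 0.92*1.24*|1.24| = 1.4146; 1.16*-1.86*|-1.86| = -4.0131; 0.93*0.54*|0.54| = 0.2712.
Sum of numerator = -3.2893.
Denominator terms (r*|Q|): 3.18*|-0.55| = 1.749; 0.92*|1.24| = 1.1408; 1.16*|-1.86| = 2.1576; 0.93*|0.54| = 0.5022.
2 * sum of denominator = 2 * 5.5496 = 11.0992.
dQ = --3.2893 / 11.0992 = 0.2964 m^3/s.

0.2964


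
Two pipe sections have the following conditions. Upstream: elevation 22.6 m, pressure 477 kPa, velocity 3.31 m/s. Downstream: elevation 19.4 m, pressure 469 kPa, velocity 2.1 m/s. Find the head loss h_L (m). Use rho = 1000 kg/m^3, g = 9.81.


Total head at each section: H = z + p/(rho*g) + V^2/(2g).
H1 = 22.6 + 477*1000/(1000*9.81) + 3.31^2/(2*9.81)
   = 22.6 + 48.624 + 0.5584
   = 71.782 m.
H2 = 19.4 + 469*1000/(1000*9.81) + 2.1^2/(2*9.81)
   = 19.4 + 47.808 + 0.2248
   = 67.433 m.
h_L = H1 - H2 = 71.782 - 67.433 = 4.349 m.

4.349


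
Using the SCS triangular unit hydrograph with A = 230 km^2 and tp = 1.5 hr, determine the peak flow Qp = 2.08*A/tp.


SCS formula: Qp = 2.08 * A / tp.
Qp = 2.08 * 230 / 1.5
   = 478.4 / 1.5
   = 318.93 m^3/s per cm.

318.93


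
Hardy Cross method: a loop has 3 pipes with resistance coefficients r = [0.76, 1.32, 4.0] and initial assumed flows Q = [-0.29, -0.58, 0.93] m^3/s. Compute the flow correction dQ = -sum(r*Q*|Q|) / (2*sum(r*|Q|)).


Numerator terms (r*Q*|Q|): 0.76*-0.29*|-0.29| = -0.0639; 1.32*-0.58*|-0.58| = -0.444; 4.0*0.93*|0.93| = 3.4596.
Sum of numerator = 2.9516.
Denominator terms (r*|Q|): 0.76*|-0.29| = 0.2204; 1.32*|-0.58| = 0.7656; 4.0*|0.93| = 3.72.
2 * sum of denominator = 2 * 4.706 = 9.412.
dQ = -2.9516 / 9.412 = -0.3136 m^3/s.

-0.3136


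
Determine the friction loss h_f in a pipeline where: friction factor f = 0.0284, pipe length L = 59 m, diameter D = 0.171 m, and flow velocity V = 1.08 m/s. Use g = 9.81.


Darcy-Weisbach equation: h_f = f * (L/D) * V^2/(2g).
f * L/D = 0.0284 * 59/0.171 = 9.7988.
V^2/(2g) = 1.08^2 / (2*9.81) = 1.1664 / 19.62 = 0.0594 m.
h_f = 9.7988 * 0.0594 = 0.583 m.

0.583


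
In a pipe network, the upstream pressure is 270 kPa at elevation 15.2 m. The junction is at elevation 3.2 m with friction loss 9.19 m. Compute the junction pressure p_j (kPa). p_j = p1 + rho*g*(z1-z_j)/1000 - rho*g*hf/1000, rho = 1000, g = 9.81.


Junction pressure: p_j = p1 + rho*g*(z1 - z_j)/1000 - rho*g*hf/1000.
Elevation term = 1000*9.81*(15.2 - 3.2)/1000 = 117.72 kPa.
Friction term = 1000*9.81*9.19/1000 = 90.154 kPa.
p_j = 270 + 117.72 - 90.154 = 297.57 kPa.

297.57


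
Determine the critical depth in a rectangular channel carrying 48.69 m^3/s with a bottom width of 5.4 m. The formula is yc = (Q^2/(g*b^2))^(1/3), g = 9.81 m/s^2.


Using yc = (Q^2 / (g * b^2))^(1/3):
Q^2 = 48.69^2 = 2370.72.
g * b^2 = 9.81 * 5.4^2 = 9.81 * 29.16 = 286.06.
Q^2 / (g*b^2) = 2370.72 / 286.06 = 8.2875.
yc = 8.2875^(1/3) = 2.0237 m.

2.0237


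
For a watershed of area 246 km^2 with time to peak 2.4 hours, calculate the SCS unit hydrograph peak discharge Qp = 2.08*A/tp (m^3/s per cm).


SCS formula: Qp = 2.08 * A / tp.
Qp = 2.08 * 246 / 2.4
   = 511.68 / 2.4
   = 213.2 m^3/s per cm.

213.2


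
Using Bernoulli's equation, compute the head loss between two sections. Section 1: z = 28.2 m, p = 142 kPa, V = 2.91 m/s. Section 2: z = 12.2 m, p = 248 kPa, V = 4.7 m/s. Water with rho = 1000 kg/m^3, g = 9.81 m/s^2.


Total head at each section: H = z + p/(rho*g) + V^2/(2g).
H1 = 28.2 + 142*1000/(1000*9.81) + 2.91^2/(2*9.81)
   = 28.2 + 14.475 + 0.4316
   = 43.107 m.
H2 = 12.2 + 248*1000/(1000*9.81) + 4.7^2/(2*9.81)
   = 12.2 + 25.28 + 1.1259
   = 38.606 m.
h_L = H1 - H2 = 43.107 - 38.606 = 4.5 m.

4.5


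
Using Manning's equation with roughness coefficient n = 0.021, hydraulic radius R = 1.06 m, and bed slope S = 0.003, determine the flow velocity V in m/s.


Manning's equation gives V = (1/n) * R^(2/3) * S^(1/2).
First, compute R^(2/3) = 1.06^(2/3) = 1.0396.
Next, S^(1/2) = 0.003^(1/2) = 0.054772.
Then 1/n = 1/0.021 = 47.62.
V = 47.62 * 1.0396 * 0.054772 = 2.7115 m/s.

2.7115


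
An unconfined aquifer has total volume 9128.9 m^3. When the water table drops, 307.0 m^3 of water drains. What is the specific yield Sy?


Specific yield Sy = Volume drained / Total volume.
Sy = 307.0 / 9128.9
   = 0.0336.

0.0336


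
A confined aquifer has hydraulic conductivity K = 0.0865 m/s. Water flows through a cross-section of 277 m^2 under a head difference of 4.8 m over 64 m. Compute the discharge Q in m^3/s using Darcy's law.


Darcy's law: Q = K * A * i, where i = dh/L.
Hydraulic gradient i = 4.8 / 64 = 0.075.
Q = 0.0865 * 277 * 0.075
  = 1.797 m^3/s.

1.797


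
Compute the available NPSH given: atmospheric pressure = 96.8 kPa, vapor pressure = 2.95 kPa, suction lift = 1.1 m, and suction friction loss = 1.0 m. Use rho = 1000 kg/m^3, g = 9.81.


NPSHa = p_atm/(rho*g) - z_s - hf_s - p_vap/(rho*g).
p_atm/(rho*g) = 96.8*1000 / (1000*9.81) = 9.867 m.
p_vap/(rho*g) = 2.95*1000 / (1000*9.81) = 0.301 m.
NPSHa = 9.867 - 1.1 - 1.0 - 0.301
      = 7.47 m.

7.47


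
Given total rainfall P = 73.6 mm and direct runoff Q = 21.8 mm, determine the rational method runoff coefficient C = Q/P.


The runoff coefficient C = runoff depth / rainfall depth.
C = 21.8 / 73.6
  = 0.2962.

0.2962


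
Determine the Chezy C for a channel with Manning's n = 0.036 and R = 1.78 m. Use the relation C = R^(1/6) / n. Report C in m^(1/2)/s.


The Chezy coefficient relates to Manning's n through C = R^(1/6) / n.
R^(1/6) = 1.78^(1/6) = 1.100872.
C = 1.100872 / 0.036 = 30.58 m^(1/2)/s.

30.58


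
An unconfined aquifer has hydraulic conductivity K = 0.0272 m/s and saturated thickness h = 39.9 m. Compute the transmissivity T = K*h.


Transmissivity is defined as T = K * h.
T = 0.0272 * 39.9
  = 1.0853 m^2/s.

1.0853


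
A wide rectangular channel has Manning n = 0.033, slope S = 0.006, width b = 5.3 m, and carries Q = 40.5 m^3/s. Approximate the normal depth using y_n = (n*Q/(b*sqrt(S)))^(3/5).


We use the wide-channel approximation y_n = (n*Q/(b*sqrt(S)))^(3/5).
sqrt(S) = sqrt(0.006) = 0.07746.
Numerator: n*Q = 0.033 * 40.5 = 1.3365.
Denominator: b*sqrt(S) = 5.3 * 0.07746 = 0.410538.
arg = 3.2555.
y_n = 3.2555^(3/5) = 2.0303 m.

2.0303


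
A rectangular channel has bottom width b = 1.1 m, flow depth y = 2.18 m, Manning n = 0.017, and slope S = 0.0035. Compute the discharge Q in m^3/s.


For a rectangular channel, the cross-sectional area A = b * y = 1.1 * 2.18 = 2.4 m^2.
The wetted perimeter P = b + 2y = 1.1 + 2*2.18 = 5.46 m.
Hydraulic radius R = A/P = 2.4/5.46 = 0.4392 m.
Velocity V = (1/n)*R^(2/3)*S^(1/2) = (1/0.017)*0.4392^(2/3)*0.0035^(1/2) = 2.0107 m/s.
Discharge Q = A * V = 2.4 * 2.0107 = 4.822 m^3/s.

4.822


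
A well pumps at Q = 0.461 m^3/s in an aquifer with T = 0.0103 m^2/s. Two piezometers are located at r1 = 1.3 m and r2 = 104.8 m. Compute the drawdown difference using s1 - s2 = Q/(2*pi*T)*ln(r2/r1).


Thiem equation: s1 - s2 = Q/(2*pi*T) * ln(r2/r1).
ln(r2/r1) = ln(104.8/1.3) = 4.3897.
Q/(2*pi*T) = 0.461 / (2*pi*0.0103) = 0.461 / 0.0647 = 7.1233.
s1 - s2 = 7.1233 * 4.3897 = 31.2693 m.

31.2693


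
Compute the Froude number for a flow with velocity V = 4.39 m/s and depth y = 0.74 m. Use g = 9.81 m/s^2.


The Froude number is defined as Fr = V / sqrt(g*y).
g*y = 9.81 * 0.74 = 7.2594.
sqrt(g*y) = sqrt(7.2594) = 2.6943.
Fr = 4.39 / 2.6943 = 1.6293.

1.6293


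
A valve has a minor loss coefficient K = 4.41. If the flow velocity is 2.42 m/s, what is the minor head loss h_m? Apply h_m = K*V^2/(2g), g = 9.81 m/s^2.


Minor loss formula: h_m = K * V^2/(2g).
V^2 = 2.42^2 = 5.8564.
V^2/(2g) = 5.8564 / 19.62 = 0.2985 m.
h_m = 4.41 * 0.2985 = 1.3163 m.

1.3163


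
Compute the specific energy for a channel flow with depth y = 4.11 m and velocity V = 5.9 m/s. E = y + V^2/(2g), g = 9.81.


Specific energy E = y + V^2/(2g).
Velocity head = V^2/(2g) = 5.9^2 / (2*9.81) = 34.81 / 19.62 = 1.7742 m.
E = 4.11 + 1.7742 = 5.8842 m.

5.8842


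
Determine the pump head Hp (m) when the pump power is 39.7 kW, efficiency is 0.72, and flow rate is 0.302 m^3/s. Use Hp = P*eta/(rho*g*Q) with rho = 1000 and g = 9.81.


Pump head formula: Hp = P * eta / (rho * g * Q).
Numerator: P * eta = 39.7 * 1000 * 0.72 = 28584.0 W.
Denominator: rho * g * Q = 1000 * 9.81 * 0.302 = 2962.62.
Hp = 28584.0 / 2962.62 = 9.65 m.

9.65


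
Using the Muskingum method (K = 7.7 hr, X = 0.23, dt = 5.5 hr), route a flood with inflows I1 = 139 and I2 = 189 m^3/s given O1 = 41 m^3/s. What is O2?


Muskingum coefficients:
denom = 2*K*(1-X) + dt = 2*7.7*(1-0.23) + 5.5 = 17.358.
C0 = (dt - 2*K*X)/denom = (5.5 - 2*7.7*0.23)/17.358 = 0.1128.
C1 = (dt + 2*K*X)/denom = (5.5 + 2*7.7*0.23)/17.358 = 0.5209.
C2 = (2*K*(1-X) - dt)/denom = 0.3663.
O2 = C0*I2 + C1*I1 + C2*O1
   = 0.1128*189 + 0.5209*139 + 0.3663*41
   = 108.74 m^3/s.

108.74


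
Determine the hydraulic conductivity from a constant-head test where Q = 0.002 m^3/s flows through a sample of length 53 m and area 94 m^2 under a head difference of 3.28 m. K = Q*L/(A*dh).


From K = Q*L / (A*dh):
Numerator: Q*L = 0.002 * 53 = 0.106.
Denominator: A*dh = 94 * 3.28 = 308.32.
K = 0.106 / 308.32 = 0.000344 m/s.

0.000344


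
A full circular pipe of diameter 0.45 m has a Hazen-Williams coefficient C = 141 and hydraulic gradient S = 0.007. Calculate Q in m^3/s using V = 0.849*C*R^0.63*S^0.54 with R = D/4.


For a full circular pipe, R = D/4 = 0.45/4 = 0.1125 m.
V = 0.849 * 141 * 0.1125^0.63 * 0.007^0.54
  = 0.849 * 141 * 0.252479 * 0.068605
  = 2.0735 m/s.
Pipe area A = pi*D^2/4 = pi*0.45^2/4 = 0.159 m^2.
Q = A * V = 0.159 * 2.0735 = 0.3298 m^3/s.

0.3298


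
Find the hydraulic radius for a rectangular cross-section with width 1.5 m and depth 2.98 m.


For a rectangular section:
Flow area A = b * y = 1.5 * 2.98 = 4.47 m^2.
Wetted perimeter P = b + 2y = 1.5 + 2*2.98 = 7.46 m.
Hydraulic radius R = A/P = 4.47 / 7.46 = 0.5992 m.

0.5992


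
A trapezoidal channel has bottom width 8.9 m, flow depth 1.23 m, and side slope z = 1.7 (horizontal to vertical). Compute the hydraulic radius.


For a trapezoidal section with side slope z:
A = (b + z*y)*y = (8.9 + 1.7*1.23)*1.23 = 13.519 m^2.
P = b + 2*y*sqrt(1 + z^2) = 8.9 + 2*1.23*sqrt(1 + 1.7^2) = 13.752 m.
R = A/P = 13.519 / 13.752 = 0.9831 m.

0.9831


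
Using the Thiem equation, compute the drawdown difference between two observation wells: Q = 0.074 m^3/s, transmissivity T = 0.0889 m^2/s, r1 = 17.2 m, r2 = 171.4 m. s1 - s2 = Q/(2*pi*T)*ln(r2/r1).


Thiem equation: s1 - s2 = Q/(2*pi*T) * ln(r2/r1).
ln(r2/r1) = ln(171.4/17.2) = 2.2991.
Q/(2*pi*T) = 0.074 / (2*pi*0.0889) = 0.074 / 0.5586 = 0.1325.
s1 - s2 = 0.1325 * 2.2991 = 0.3046 m.

0.3046


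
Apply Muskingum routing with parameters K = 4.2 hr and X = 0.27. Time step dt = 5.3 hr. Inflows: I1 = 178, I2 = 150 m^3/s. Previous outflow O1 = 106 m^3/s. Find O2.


Muskingum coefficients:
denom = 2*K*(1-X) + dt = 2*4.2*(1-0.27) + 5.3 = 11.432.
C0 = (dt - 2*K*X)/denom = (5.3 - 2*4.2*0.27)/11.432 = 0.2652.
C1 = (dt + 2*K*X)/denom = (5.3 + 2*4.2*0.27)/11.432 = 0.662.
C2 = (2*K*(1-X) - dt)/denom = 0.0728.
O2 = C0*I2 + C1*I1 + C2*O1
   = 0.2652*150 + 0.662*178 + 0.0728*106
   = 165.33 m^3/s.

165.33


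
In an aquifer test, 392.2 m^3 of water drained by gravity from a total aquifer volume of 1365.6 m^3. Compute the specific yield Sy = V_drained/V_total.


Specific yield Sy = Volume drained / Total volume.
Sy = 392.2 / 1365.6
   = 0.2872.

0.2872


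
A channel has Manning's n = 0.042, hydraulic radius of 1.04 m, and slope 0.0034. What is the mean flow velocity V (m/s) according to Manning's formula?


Manning's equation gives V = (1/n) * R^(2/3) * S^(1/2).
First, compute R^(2/3) = 1.04^(2/3) = 1.0265.
Next, S^(1/2) = 0.0034^(1/2) = 0.05831.
Then 1/n = 1/0.042 = 23.81.
V = 23.81 * 1.0265 * 0.05831 = 1.4251 m/s.

1.4251


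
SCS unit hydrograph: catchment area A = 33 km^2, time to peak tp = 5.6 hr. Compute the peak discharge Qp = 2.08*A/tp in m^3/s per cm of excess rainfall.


SCS formula: Qp = 2.08 * A / tp.
Qp = 2.08 * 33 / 5.6
   = 68.64 / 5.6
   = 12.26 m^3/s per cm.

12.26


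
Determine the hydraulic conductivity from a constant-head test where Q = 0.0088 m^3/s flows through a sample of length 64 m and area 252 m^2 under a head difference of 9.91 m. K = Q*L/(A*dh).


From K = Q*L / (A*dh):
Numerator: Q*L = 0.0088 * 64 = 0.5632.
Denominator: A*dh = 252 * 9.91 = 2497.32.
K = 0.5632 / 2497.32 = 0.000226 m/s.

0.000226


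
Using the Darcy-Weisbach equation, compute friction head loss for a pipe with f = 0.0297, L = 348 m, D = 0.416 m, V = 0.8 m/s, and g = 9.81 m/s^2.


Darcy-Weisbach equation: h_f = f * (L/D) * V^2/(2g).
f * L/D = 0.0297 * 348/0.416 = 24.8452.
V^2/(2g) = 0.8^2 / (2*9.81) = 0.64 / 19.62 = 0.0326 m.
h_f = 24.8452 * 0.0326 = 0.81 m.

0.81


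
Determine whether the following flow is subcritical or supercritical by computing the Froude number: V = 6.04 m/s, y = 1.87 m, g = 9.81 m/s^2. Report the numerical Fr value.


The Froude number is defined as Fr = V / sqrt(g*y).
g*y = 9.81 * 1.87 = 18.3447.
sqrt(g*y) = sqrt(18.3447) = 4.2831.
Fr = 6.04 / 4.2831 = 1.4102.
Since Fr > 1, the flow is supercritical.

1.4102


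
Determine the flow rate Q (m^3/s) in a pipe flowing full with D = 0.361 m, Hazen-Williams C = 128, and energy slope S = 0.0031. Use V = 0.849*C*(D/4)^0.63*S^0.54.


For a full circular pipe, R = D/4 = 0.361/4 = 0.0902 m.
V = 0.849 * 128 * 0.0902^0.63 * 0.0031^0.54
  = 0.849 * 128 * 0.219751 * 0.044191
  = 1.0553 m/s.
Pipe area A = pi*D^2/4 = pi*0.361^2/4 = 0.1024 m^2.
Q = A * V = 0.1024 * 1.0553 = 0.108 m^3/s.

0.108
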